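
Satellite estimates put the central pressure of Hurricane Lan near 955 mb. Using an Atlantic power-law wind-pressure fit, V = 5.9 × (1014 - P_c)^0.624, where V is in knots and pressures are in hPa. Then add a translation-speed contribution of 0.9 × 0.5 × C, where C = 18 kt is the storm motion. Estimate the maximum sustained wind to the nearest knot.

83 kt

ΔP = 1014 − 955 = 59 mb.
59^0.624 ≈ 12.735.
V ≈ 5.9 × 12.735 ≈ 75.1 kt.
Translation term: 0.9 × 0.5 × 18 = 8.1 kt.
Corrected V ≈ 83.2 kt → 83 kt.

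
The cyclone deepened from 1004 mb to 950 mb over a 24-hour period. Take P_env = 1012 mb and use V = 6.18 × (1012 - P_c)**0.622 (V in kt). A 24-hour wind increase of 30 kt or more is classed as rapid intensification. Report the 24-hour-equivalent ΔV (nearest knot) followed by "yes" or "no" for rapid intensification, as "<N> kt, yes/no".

V₁: ΔP = 8, V ≈ 6.18 × 8^0.622 ≈ 22.53 kt.
V₂: ΔP = 62, V ≈ 6.18 × 62^0.622 ≈ 80.51 kt.
ΔV over 24 h = 57.98 kt → 24 h equivalent = 57.98 × 24/24 ≈ 57.98 kt.
58 kt ≥ 30 kt ⇒ rapid intensification.

58 kt, yes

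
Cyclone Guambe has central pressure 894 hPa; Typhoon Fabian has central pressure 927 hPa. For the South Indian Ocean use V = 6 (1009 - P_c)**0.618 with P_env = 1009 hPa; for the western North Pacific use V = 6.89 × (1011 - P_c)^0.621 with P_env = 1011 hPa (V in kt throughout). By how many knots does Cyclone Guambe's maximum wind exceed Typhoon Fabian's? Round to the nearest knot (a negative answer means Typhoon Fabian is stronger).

Cyclone Guambe: ΔP = 115; V ≈ 6 × 115^0.618 ≈ 112.63 kt.
Typhoon Fabian: ΔP = 84; V ≈ 6.89 × 84^0.621 ≈ 107.94 kt.
Difference ≈ 112.63 − 107.94 = 4.69 → 5 kt.

5 kt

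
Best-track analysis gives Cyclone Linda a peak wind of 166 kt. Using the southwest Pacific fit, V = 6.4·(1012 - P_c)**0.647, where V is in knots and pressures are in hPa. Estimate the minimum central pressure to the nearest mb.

859 mb

ΔP = (V / 6.4)^(1/0.647) = (166/6.4)^1.546.
166/6.4 = 25.938; 25.938^1.546 ≈ 153.24 mb.
P_c = 1012 − 153.24 = 858.76 ≈ 859 mb.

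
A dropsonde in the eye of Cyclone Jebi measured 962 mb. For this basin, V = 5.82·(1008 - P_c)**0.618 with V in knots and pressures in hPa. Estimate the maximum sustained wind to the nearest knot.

ΔP = 1008 − 962 = 46 mb.
46^0.618 ≈ 10.656.
V ≈ 5.82 × 10.656 ≈ 62.0 kt.

62 kt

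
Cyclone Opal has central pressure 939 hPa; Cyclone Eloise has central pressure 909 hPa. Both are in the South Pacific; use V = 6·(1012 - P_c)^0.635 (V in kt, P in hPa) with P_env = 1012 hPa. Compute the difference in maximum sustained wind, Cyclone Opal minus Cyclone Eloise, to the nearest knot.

Cyclone Opal: ΔP = 73; V ≈ 6 × 73^0.635 ≈ 91.49 kt.
Cyclone Eloise: ΔP = 103; V ≈ 6 × 103^0.635 ≈ 113.84 kt.
Difference ≈ 91.49 − 113.84 = -22.35 → -22 kt.

-22 kt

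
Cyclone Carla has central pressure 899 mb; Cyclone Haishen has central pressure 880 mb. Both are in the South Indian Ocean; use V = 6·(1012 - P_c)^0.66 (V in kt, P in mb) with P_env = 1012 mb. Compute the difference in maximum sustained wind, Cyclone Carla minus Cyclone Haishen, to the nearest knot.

Cyclone Carla: ΔP = 113; V ≈ 6 × 113^0.66 ≈ 135.89 kt.
Cyclone Haishen: ΔP = 132; V ≈ 6 × 132^0.66 ≈ 150.57 kt.
Difference ≈ 135.89 − 150.57 = -14.68 → -15 kt.

-15 kt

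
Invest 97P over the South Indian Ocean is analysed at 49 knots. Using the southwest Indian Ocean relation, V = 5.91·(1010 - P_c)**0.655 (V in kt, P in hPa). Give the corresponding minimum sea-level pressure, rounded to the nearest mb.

ΔP = (V / 5.91)^(1/0.655) = (49/5.91)^1.527.
49/5.91 = 8.291; 8.291^1.527 ≈ 25.26 mb.
P_c = 1010 − 25.26 = 984.74 ≈ 985 mb.

985 mb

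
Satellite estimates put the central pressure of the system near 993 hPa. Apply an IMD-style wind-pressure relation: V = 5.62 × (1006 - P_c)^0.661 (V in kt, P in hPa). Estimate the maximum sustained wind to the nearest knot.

ΔP = 1006 − 993 = 13 hPa.
13^0.661 ≈ 5.449.
V ≈ 5.62 × 5.449 ≈ 30.6 kt.

31 kt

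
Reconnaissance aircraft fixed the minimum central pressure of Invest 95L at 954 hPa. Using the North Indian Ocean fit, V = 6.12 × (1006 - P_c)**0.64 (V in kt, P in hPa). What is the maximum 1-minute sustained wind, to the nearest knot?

77 kt

ΔP = 1006 − 954 = 52 hPa.
52^0.64 ≈ 12.538.
V ≈ 6.12 × 12.538 ≈ 76.7 kt.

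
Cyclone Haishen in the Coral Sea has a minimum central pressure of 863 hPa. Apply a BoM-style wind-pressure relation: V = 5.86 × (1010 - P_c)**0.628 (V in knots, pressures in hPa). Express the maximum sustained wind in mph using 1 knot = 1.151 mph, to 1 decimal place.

154.9 mph

ΔP = 1010 − 863 = 147 hPa.
V ≈ 5.86 × 147^0.628 = 5.86 × 22.965 ≈ 134.578 kt.
134.578 × 1.151 ≈ 154.90 mph → 154.9 mph.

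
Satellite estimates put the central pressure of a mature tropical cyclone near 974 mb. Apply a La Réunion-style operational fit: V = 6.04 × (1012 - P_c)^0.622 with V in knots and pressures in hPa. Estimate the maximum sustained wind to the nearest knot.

ΔP = 1012 − 974 = 38 mb.
38^0.622 ≈ 9.608.
V ≈ 6.04 × 9.608 ≈ 58.0 kt.

58 kt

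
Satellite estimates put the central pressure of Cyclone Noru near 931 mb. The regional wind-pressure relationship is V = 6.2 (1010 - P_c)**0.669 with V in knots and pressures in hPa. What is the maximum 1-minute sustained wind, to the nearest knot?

115 kt

ΔP = 1010 − 931 = 79 mb.
79^0.669 ≈ 18.600.
V ≈ 6.2 × 18.600 ≈ 115.3 kt.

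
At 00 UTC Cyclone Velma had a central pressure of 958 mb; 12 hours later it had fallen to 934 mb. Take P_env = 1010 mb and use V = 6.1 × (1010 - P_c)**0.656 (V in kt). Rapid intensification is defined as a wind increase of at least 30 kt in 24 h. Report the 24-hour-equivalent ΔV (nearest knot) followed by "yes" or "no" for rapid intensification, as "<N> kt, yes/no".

46 kt, yes

V₁: ΔP = 52, V ≈ 6.1 × 52^0.656 ≈ 81.48 kt.
V₂: ΔP = 76, V ≈ 6.1 × 76^0.656 ≈ 104.51 kt.
ΔV over 12 h = 23.03 kt → 24 h equivalent = 23.03 × 24/12 ≈ 46.06 kt.
46 kt ≥ 30 kt ⇒ rapid intensification.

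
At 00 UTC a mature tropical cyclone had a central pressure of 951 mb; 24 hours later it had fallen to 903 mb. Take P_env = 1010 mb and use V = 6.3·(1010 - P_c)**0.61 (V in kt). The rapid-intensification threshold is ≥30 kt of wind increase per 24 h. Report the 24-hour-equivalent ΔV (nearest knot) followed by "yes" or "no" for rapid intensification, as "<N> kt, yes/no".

33 kt, yes

V₁: ΔP = 59, V ≈ 6.3 × 59^0.61 ≈ 75.78 kt.
V₂: ΔP = 107, V ≈ 6.3 × 107^0.61 ≈ 108.96 kt.
ΔV over 24 h = 33.18 kt → 24 h equivalent = 33.18 × 24/24 ≈ 33.18 kt.
33 kt ≥ 30 kt ⇒ rapid intensification.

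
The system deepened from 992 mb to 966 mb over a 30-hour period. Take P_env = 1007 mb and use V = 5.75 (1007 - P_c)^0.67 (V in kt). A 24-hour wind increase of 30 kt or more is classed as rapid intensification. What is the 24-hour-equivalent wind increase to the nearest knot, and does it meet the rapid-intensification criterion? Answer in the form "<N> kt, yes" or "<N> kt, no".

27 kt, no

V₁: ΔP = 15, V ≈ 5.75 × 15^0.67 ≈ 35.29 kt.
V₂: ΔP = 41, V ≈ 5.75 × 41^0.67 ≈ 69.22 kt.
ΔV over 30 h = 33.93 kt → 24 h equivalent = 33.93 × 24/30 ≈ 27.14 kt.
27 kt < 30 kt ⇒ not rapid intensification.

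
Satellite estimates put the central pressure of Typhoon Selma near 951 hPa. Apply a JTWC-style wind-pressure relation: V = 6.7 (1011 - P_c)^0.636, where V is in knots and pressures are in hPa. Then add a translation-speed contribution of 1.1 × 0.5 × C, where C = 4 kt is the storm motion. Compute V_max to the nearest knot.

93 kt

ΔP = 1011 − 951 = 60 hPa.
60^0.636 ≈ 13.518.
V ≈ 6.7 × 13.518 ≈ 90.6 kt.
Translation term: 1.1 × 0.5 × 4 = 2.2 kt.
Corrected V ≈ 92.8 kt → 93 kt.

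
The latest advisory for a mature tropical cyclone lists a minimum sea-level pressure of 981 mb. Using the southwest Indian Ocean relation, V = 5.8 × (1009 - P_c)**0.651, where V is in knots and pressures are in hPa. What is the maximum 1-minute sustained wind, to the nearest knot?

ΔP = 1009 − 981 = 28 mb.
28^0.651 ≈ 8.752.
V ≈ 5.8 × 8.752 ≈ 50.8 kt.

51 kt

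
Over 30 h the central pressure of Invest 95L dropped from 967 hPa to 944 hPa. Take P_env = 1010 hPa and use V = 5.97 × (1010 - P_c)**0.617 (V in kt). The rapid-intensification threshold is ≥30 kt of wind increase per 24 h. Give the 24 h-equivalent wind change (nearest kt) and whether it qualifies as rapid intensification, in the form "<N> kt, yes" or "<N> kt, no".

15 kt, no

V₁: ΔP = 43, V ≈ 5.97 × 43^0.617 ≈ 60.79 kt.
V₂: ΔP = 66, V ≈ 5.97 × 66^0.617 ≈ 79.18 kt.
ΔV over 30 h = 18.39 kt → 24 h equivalent = 18.39 × 24/30 ≈ 14.71 kt.
15 kt < 30 kt ⇒ not rapid intensification.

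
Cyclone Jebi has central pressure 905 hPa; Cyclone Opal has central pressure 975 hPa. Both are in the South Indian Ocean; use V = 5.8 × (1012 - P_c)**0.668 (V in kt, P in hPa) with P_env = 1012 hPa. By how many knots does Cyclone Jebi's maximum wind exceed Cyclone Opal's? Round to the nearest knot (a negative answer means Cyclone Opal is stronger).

67 kt

Cyclone Jebi: ΔP = 107; V ≈ 5.8 × 107^0.668 ≈ 131.54 kt.
Cyclone Opal: ΔP = 37; V ≈ 5.8 × 37^0.668 ≈ 64.71 kt.
Difference ≈ 131.54 − 64.71 = 66.83 → 67 kt.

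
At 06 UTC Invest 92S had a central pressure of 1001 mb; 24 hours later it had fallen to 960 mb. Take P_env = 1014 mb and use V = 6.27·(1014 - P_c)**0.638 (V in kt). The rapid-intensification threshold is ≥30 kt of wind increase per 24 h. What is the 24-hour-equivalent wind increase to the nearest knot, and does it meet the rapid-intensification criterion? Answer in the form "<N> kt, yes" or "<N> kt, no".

V₁: ΔP = 13, V ≈ 6.27 × 13^0.638 ≈ 32.21 kt.
V₂: ΔP = 54, V ≈ 6.27 × 54^0.638 ≈ 79.90 kt.
ΔV over 24 h = 47.69 kt → 24 h equivalent = 47.69 × 24/24 ≈ 47.69 kt.
48 kt ≥ 30 kt ⇒ rapid intensification.

48 kt, yes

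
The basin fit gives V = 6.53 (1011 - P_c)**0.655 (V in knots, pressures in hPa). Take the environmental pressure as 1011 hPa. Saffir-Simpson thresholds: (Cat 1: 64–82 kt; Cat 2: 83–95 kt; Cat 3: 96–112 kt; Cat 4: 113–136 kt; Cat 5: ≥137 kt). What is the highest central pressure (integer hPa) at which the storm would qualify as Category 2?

962 hPa

Category 2 begins at V = 83 kt.
Required ΔP = (83/6.53)^(1/0.655) = 12.711^1.527 ≈ 48.50 hPa.
P_c ≤ 1011 − 48.50 = 962.50, so the highest integer P_c is 962 hPa.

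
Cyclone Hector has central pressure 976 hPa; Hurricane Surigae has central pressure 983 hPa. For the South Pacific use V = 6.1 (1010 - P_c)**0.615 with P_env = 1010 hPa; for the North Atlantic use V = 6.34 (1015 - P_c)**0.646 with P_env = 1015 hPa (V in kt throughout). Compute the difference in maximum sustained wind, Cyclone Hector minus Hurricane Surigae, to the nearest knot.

-6 kt

Cyclone Hector: ΔP = 34; V ≈ 6.1 × 34^0.615 ≈ 53.36 kt.
Hurricane Surigae: ΔP = 32; V ≈ 6.34 × 32^0.646 ≈ 59.49 kt.
Difference ≈ 53.36 − 59.49 = -6.13 → -6 kt.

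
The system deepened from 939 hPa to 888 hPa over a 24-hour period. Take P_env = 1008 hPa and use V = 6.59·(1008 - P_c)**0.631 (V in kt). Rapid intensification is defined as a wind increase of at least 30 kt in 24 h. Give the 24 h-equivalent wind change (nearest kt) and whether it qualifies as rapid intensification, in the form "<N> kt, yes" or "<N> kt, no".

40 kt, yes

V₁: ΔP = 69, V ≈ 6.59 × 69^0.631 ≈ 95.32 kt.
V₂: ΔP = 120, V ≈ 6.59 × 120^0.631 ≈ 135.16 kt.
ΔV over 24 h = 39.84 kt → 24 h equivalent = 39.84 × 24/24 ≈ 39.84 kt.
40 kt ≥ 30 kt ⇒ rapid intensification.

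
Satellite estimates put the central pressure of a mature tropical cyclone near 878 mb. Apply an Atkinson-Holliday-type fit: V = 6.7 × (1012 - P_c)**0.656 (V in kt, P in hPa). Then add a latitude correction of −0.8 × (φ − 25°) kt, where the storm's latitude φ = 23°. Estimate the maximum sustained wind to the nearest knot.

168 kt

ΔP = 1012 − 878 = 134 mb.
134^0.656 ≈ 24.853.
V ≈ 6.7 × 24.853 ≈ 166.5 kt.
Latitude correction: −0.8 × (23 − 25) = 1.6 kt.
Corrected V ≈ 168.1 kt → 168 kt.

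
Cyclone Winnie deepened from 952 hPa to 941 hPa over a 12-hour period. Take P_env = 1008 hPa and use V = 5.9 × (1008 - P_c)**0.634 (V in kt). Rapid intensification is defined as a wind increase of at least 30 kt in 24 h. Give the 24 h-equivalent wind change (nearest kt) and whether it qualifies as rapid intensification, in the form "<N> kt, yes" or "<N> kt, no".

18 kt, no

V₁: ΔP = 56, V ≈ 5.9 × 56^0.634 ≈ 75.72 kt.
V₂: ΔP = 67, V ≈ 5.9 × 67^0.634 ≈ 84.84 kt.
ΔV over 12 h = 9.12 kt → 24 h equivalent = 9.12 × 24/12 ≈ 18.24 kt.
18 kt < 30 kt ⇒ not rapid intensification.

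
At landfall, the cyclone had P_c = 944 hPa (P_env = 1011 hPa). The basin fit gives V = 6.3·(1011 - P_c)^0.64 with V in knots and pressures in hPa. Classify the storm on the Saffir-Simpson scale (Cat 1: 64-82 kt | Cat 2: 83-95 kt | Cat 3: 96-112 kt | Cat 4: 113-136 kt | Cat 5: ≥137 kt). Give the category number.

ΔP = 1011 − 944 = 67 hPa.
V ≈ 6.3 × 67^0.64 = 6.3 × 14.75 ≈ 93 kt.
93 kt falls in the Category 2 band.

2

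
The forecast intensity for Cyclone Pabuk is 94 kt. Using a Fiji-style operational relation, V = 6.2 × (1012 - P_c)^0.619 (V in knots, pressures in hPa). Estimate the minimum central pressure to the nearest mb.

931 mb

ΔP = (V / 6.2)^(1/0.619) = (94/6.2)^1.616.
94/6.2 = 15.161; 15.161^1.616 ≈ 80.81 mb.
P_c = 1012 − 80.81 = 931.19 ≈ 931 mb.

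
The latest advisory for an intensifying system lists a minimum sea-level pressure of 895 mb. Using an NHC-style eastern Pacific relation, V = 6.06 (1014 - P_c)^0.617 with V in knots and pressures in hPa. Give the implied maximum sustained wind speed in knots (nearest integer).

ΔP = 1014 − 895 = 119 mb.
119^0.617 ≈ 19.081.
V ≈ 6.06 × 19.081 ≈ 115.6 kt.

116 kt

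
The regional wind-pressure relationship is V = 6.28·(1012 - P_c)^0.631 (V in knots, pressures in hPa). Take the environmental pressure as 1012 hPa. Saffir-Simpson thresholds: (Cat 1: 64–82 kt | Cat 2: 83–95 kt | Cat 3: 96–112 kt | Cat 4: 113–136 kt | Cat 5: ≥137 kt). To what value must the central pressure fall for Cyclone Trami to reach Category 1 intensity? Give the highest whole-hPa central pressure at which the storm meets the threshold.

972 hPa

Category 1 begins at V = 64 kt.
Required ΔP = (64/6.28)^(1/0.631) = 10.191^1.585 ≈ 39.61 hPa.
P_c ≤ 1012 − 39.61 = 972.39, so the highest integer P_c is 972 hPa.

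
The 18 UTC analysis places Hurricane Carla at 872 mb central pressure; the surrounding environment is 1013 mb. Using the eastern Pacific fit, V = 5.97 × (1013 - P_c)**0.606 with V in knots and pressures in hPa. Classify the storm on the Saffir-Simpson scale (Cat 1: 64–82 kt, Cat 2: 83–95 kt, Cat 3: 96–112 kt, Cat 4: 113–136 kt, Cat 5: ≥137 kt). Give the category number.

ΔP = 1013 − 872 = 141 mb.
V ≈ 5.97 × 141^0.606 = 5.97 × 20.06 ≈ 120 kt.
120 kt falls in the Category 4 band.

4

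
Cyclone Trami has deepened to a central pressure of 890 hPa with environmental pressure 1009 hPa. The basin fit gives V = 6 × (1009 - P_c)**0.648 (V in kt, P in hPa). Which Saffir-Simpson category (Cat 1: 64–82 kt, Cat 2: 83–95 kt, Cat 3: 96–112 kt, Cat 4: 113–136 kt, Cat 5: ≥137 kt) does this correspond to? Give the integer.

ΔP = 1009 − 890 = 119 hPa.
V ≈ 6 × 119^0.648 = 6 × 22.13 ≈ 133 kt.
133 kt falls in the Category 4 band.

4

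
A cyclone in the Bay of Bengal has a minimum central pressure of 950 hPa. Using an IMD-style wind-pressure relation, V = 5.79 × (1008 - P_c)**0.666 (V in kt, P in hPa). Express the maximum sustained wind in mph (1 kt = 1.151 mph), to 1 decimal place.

99.6 mph

ΔP = 1008 − 950 = 58 hPa.
V ≈ 5.79 × 58^0.666 = 5.79 × 14.943 ≈ 86.521 kt.
86.521 × 1.151 ≈ 99.59 mph → 99.6 mph.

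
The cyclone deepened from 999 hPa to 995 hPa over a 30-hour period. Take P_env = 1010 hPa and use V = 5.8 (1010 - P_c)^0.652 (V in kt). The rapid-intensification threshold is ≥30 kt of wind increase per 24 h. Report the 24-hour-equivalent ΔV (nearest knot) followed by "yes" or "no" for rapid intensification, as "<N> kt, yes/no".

5 kt, no

V₁: ΔP = 11, V ≈ 5.8 × 11^0.652 ≈ 27.70 kt.
V₂: ΔP = 15, V ≈ 5.8 × 15^0.652 ≈ 33.90 kt.
ΔV over 30 h = 6.20 kt → 24 h equivalent = 6.20 × 24/30 ≈ 4.96 kt.
5 kt < 30 kt ⇒ not rapid intensification.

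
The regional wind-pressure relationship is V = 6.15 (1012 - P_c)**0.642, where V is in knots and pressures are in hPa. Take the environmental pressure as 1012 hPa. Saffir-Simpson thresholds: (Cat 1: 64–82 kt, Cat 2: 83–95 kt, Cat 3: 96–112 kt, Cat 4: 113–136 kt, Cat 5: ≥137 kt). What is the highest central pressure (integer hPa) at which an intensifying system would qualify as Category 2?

Category 2 begins at V = 83 kt.
Required ΔP = (83/6.15)^(1/0.642) = 13.496^1.558 ≈ 57.60 hPa.
P_c ≤ 1012 − 57.60 = 954.40, so the highest integer P_c is 954 hPa.

954 hPa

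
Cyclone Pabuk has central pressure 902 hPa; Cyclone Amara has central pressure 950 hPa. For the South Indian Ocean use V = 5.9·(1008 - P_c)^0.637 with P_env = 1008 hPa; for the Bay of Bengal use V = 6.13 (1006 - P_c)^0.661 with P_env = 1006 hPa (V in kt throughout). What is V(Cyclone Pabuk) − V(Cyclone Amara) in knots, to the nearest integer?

Cyclone Pabuk: ΔP = 106; V ≈ 5.9 × 106^0.637 ≈ 115.07 kt.
Cyclone Amara: ΔP = 56; V ≈ 6.13 × 56^0.661 ≈ 87.70 kt.
Difference ≈ 115.07 − 87.70 = 27.37 → 27 kt.

27 kt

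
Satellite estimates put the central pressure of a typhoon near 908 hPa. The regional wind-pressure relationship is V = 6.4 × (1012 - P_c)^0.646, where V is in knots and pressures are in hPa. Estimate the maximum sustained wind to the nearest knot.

129 kt

ΔP = 1012 − 908 = 104 hPa.
104^0.646 ≈ 20.091.
V ≈ 6.4 × 20.091 ≈ 128.6 kt.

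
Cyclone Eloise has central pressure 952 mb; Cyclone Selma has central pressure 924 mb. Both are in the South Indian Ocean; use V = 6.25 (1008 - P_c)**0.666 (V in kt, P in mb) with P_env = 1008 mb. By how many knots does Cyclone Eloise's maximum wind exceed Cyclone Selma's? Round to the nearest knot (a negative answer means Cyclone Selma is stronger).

-28 kt

Cyclone Eloise: ΔP = 56; V ≈ 6.25 × 56^0.666 ≈ 91.24 kt.
Cyclone Selma: ΔP = 84; V ≈ 6.25 × 84^0.666 ≈ 119.52 kt.
Difference ≈ 91.24 − 119.52 = -28.28 → -28 kt.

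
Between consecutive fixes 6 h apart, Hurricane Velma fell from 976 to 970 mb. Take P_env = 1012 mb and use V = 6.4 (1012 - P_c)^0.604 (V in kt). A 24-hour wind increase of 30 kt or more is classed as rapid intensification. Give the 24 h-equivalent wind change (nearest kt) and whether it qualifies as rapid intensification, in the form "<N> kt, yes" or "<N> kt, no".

22 kt, no

V₁: ΔP = 36, V ≈ 6.4 × 36^0.604 ≈ 55.74 kt.
V₂: ΔP = 42, V ≈ 6.4 × 42^0.604 ≈ 61.18 kt.
ΔV over 6 h = 5.44 kt → 24 h equivalent = 5.44 × 24/6 ≈ 21.76 kt.
22 kt < 30 kt ⇒ not rapid intensification.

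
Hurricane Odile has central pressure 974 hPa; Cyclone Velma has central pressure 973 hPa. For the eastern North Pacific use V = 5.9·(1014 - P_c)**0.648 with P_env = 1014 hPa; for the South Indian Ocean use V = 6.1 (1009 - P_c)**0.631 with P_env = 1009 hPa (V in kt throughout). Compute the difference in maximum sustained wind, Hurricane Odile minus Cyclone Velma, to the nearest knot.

6 kt

Hurricane Odile: ΔP = 40; V ≈ 5.9 × 40^0.648 ≈ 64.41 kt.
Cyclone Velma: ΔP = 36; V ≈ 6.1 × 36^0.631 ≈ 58.53 kt.
Difference ≈ 64.41 − 58.53 = 5.88 → 6 kt.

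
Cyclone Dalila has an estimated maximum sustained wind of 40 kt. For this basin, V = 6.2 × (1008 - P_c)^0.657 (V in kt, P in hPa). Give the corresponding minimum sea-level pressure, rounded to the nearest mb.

ΔP = (V / 6.2)^(1/0.657) = (40/6.2)^1.522.
40/6.2 = 6.452; 6.452^1.522 ≈ 17.08 mb.
P_c = 1008 − 17.08 = 990.92 ≈ 991 mb.

991 mb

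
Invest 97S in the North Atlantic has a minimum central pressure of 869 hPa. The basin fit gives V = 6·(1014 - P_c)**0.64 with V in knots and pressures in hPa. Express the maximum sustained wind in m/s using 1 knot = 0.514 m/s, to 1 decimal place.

74.5 m/s

ΔP = 1014 − 869 = 145 hPa.
V ≈ 6 × 145^0.64 = 6 × 24.170 ≈ 145.020 kt.
145.020 × 0.514 ≈ 74.54 m/s → 74.5 m/s.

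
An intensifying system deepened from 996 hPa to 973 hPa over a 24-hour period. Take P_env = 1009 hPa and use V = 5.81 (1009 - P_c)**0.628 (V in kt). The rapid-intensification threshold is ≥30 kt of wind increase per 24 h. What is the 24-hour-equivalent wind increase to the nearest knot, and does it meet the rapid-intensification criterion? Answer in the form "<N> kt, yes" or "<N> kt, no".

V₁: ΔP = 13, V ≈ 5.81 × 13^0.628 ≈ 29.09 kt.
V₂: ΔP = 36, V ≈ 5.81 × 36^0.628 ≈ 55.15 kt.
ΔV over 24 h = 26.06 kt → 24 h equivalent = 26.06 × 24/24 ≈ 26.06 kt.
26 kt < 30 kt ⇒ not rapid intensification.

26 kt, no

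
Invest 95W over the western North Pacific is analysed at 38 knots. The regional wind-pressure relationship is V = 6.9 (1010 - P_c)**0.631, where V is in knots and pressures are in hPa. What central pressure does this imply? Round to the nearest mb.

ΔP = (V / 6.9)^(1/0.631) = (38/6.9)^1.585.
38/6.9 = 5.507; 5.507^1.585 ≈ 14.94 mb.
P_c = 1010 − 14.94 = 995.06 ≈ 995 mb.

995 mb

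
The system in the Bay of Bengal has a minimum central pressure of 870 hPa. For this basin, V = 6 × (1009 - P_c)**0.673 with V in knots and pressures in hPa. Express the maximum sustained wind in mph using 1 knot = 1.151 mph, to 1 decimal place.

191.2 mph

ΔP = 1009 − 870 = 139 hPa.
V ≈ 6 × 139^0.673 = 6 × 27.685 ≈ 166.112 kt.
166.112 × 1.151 ≈ 191.19 mph → 191.2 mph.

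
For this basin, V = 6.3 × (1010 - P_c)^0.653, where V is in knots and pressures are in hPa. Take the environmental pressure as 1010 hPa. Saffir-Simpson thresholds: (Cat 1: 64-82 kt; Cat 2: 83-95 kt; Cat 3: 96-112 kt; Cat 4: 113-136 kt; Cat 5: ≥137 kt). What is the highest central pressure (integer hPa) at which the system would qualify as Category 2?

Category 2 begins at V = 83 kt.
Required ΔP = (83/6.3)^(1/0.653) = 13.175^1.531 ≈ 51.85 hPa.
P_c ≤ 1010 − 51.85 = 958.15, so the highest integer P_c is 958 hPa.

958 hPa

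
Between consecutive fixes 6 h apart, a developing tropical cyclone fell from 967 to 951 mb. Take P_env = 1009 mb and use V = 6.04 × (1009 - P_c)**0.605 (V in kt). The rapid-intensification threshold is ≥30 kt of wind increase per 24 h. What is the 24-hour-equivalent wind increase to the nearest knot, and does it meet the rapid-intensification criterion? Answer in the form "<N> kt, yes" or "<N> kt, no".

V₁: ΔP = 42, V ≈ 6.04 × 42^0.605 ≈ 57.96 kt.
V₂: ΔP = 58, V ≈ 6.04 × 58^0.605 ≈ 70.45 kt.
ΔV over 6 h = 12.49 kt → 24 h equivalent = 12.49 × 24/6 ≈ 49.96 kt.
50 kt ≥ 30 kt ⇒ rapid intensification.

50 kt, yes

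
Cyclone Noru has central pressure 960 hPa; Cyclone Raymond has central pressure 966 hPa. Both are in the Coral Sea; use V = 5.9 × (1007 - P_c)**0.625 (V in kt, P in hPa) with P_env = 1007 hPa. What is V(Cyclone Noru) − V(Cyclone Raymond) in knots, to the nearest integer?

5 kt

Cyclone Noru: ΔP = 47; V ≈ 5.9 × 47^0.625 ≈ 65.45 kt.
Cyclone Raymond: ΔP = 41; V ≈ 5.9 × 41^0.625 ≈ 60.10 kt.
Difference ≈ 65.45 − 60.10 = 5.35 → 5 kt.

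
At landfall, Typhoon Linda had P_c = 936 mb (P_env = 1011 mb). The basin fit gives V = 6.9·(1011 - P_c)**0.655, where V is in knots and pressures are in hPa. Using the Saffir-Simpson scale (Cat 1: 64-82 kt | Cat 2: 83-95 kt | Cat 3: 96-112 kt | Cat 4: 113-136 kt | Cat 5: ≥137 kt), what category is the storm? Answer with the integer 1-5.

4

ΔP = 1011 − 936 = 75 mb.
V ≈ 6.9 × 75^0.655 = 6.9 × 16.91 ≈ 117 kt.
117 kt falls in the Category 4 band.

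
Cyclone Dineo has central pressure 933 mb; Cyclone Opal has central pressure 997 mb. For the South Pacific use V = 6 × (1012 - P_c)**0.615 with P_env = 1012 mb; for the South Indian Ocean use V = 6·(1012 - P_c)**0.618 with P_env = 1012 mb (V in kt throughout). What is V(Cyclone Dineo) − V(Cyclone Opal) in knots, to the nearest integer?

56 kt

Cyclone Dineo: ΔP = 79; V ≈ 6 × 79^0.615 ≈ 88.14 kt.
Cyclone Opal: ΔP = 15; V ≈ 6 × 15^0.618 ≈ 31.99 kt.
Difference ≈ 88.14 − 31.99 = 56.15 → 56 kt.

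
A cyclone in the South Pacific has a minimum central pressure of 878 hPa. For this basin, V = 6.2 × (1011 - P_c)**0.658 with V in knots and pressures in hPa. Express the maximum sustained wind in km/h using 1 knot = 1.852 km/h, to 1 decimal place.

286.8 km/h

ΔP = 1011 − 878 = 133 hPa.
V ≈ 6.2 × 133^0.658 = 6.2 × 24.974 ≈ 154.841 kt.
154.841 × 1.852 ≈ 286.77 km/h → 286.8 km/h.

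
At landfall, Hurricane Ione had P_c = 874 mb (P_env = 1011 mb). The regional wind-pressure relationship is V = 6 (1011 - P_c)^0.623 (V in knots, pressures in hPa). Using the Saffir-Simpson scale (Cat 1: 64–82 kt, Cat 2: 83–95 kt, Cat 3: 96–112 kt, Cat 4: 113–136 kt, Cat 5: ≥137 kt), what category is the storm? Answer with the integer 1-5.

4

ΔP = 1011 − 874 = 137 mb.
V ≈ 6 × 137^0.623 = 6 × 21.44 ≈ 129 kt.
129 kt falls in the Category 4 band.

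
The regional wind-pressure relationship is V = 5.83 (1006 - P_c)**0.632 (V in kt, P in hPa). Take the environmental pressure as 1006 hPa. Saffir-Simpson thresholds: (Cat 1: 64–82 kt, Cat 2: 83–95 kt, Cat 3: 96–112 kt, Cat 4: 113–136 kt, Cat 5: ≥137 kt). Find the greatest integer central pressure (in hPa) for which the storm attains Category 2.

Category 2 begins at V = 83 kt.
Required ΔP = (83/5.83)^(1/0.632) = 14.237^1.582 ≈ 66.84 hPa.
P_c ≤ 1006 − 66.84 = 939.16, so the highest integer P_c is 939 hPa.

939 hPa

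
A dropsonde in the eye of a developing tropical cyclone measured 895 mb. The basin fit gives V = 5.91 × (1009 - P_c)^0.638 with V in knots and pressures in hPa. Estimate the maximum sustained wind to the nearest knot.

121 kt

ΔP = 1009 − 895 = 114 mb.
114^0.638 ≈ 20.526.
V ≈ 5.91 × 20.526 ≈ 121.3 kt.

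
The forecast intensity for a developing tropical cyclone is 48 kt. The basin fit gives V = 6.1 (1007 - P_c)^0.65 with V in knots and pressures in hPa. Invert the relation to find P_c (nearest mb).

983 mb

ΔP = (V / 6.1)^(1/0.65) = (48/6.1)^1.538.
48/6.1 = 7.869; 7.869^1.538 ≈ 23.90 mb.
P_c = 1007 − 23.90 = 983.10 ≈ 983 mb.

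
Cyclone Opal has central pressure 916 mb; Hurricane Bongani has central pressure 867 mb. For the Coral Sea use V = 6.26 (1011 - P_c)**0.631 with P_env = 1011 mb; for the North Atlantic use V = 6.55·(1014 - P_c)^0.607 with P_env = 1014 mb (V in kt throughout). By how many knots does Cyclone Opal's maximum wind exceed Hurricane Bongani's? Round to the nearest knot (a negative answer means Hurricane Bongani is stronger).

-25 kt

Cyclone Opal: ΔP = 95; V ≈ 6.26 × 95^0.631 ≈ 110.79 kt.
Hurricane Bongani: ΔP = 147; V ≈ 6.55 × 147^0.607 ≈ 135.46 kt.
Difference ≈ 110.79 − 135.46 = -24.67 → -25 kt.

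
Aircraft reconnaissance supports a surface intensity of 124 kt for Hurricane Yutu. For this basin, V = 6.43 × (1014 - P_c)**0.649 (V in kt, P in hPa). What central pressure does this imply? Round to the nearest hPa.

ΔP = (V / 6.43)^(1/0.649) = (124/6.43)^1.541.
124/6.43 = 19.285; 19.285^1.541 ≈ 95.56 hPa.
P_c = 1014 − 95.56 = 918.44 ≈ 918 hPa.

918 hPa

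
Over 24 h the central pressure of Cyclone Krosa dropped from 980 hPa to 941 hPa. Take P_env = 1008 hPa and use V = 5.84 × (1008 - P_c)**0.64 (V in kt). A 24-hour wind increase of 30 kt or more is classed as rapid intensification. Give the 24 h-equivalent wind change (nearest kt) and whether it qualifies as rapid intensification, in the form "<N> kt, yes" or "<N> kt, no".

V₁: ΔP = 28, V ≈ 5.84 × 28^0.64 ≈ 49.27 kt.
V₂: ΔP = 67, V ≈ 5.84 × 67^0.64 ≈ 86.12 kt.
ΔV over 24 h = 36.85 kt → 24 h equivalent = 36.85 × 24/24 ≈ 36.85 kt.
37 kt ≥ 30 kt ⇒ rapid intensification.

37 kt, yes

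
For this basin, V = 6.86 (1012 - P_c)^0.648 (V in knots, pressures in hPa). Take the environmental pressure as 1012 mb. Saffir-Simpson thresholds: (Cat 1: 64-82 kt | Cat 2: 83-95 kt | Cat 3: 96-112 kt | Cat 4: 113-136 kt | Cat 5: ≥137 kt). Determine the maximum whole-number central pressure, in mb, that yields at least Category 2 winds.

Category 2 begins at V = 83 kt.
Required ΔP = (83/6.86)^(1/0.648) = 12.099^1.543 ≈ 46.87 mb.
P_c ≤ 1012 − 46.87 = 965.13, so the highest integer P_c is 965 mb.

965 mb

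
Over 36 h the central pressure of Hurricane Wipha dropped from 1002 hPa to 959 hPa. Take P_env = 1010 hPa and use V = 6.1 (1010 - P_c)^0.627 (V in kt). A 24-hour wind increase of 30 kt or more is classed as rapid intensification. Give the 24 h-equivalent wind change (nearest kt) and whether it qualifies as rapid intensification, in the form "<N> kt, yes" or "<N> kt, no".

V₁: ΔP = 8, V ≈ 6.1 × 8^0.627 ≈ 22.47 kt.
V₂: ΔP = 51, V ≈ 6.1 × 51^0.627 ≈ 71.78 kt.
ΔV over 36 h = 49.31 kt → 24 h equivalent = 49.31 × 24/36 ≈ 32.87 kt.
33 kt ≥ 30 kt ⇒ rapid intensification.

33 kt, yes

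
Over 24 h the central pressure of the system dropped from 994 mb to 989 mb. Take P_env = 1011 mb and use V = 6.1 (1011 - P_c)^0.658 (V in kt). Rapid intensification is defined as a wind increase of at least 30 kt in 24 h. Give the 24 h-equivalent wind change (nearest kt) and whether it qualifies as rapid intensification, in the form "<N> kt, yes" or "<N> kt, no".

V₁: ΔP = 17, V ≈ 6.1 × 17^0.658 ≈ 39.35 kt.
V₂: ΔP = 22, V ≈ 6.1 × 22^0.658 ≈ 46.63 kt.
ΔV over 24 h = 7.28 kt → 24 h equivalent = 7.28 × 24/24 ≈ 7.28 kt.
7 kt < 30 kt ⇒ not rapid intensification.

7 kt, no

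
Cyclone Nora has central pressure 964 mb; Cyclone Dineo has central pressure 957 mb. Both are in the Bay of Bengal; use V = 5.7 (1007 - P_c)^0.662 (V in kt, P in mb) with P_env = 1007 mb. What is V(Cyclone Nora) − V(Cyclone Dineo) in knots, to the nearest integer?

Cyclone Nora: ΔP = 43; V ≈ 5.7 × 43^0.662 ≈ 68.74 kt.
Cyclone Dineo: ΔP = 50; V ≈ 5.7 × 50^0.662 ≈ 75.96 kt.
Difference ≈ 68.74 − 75.96 = -7.22 → -7 kt.

-7 kt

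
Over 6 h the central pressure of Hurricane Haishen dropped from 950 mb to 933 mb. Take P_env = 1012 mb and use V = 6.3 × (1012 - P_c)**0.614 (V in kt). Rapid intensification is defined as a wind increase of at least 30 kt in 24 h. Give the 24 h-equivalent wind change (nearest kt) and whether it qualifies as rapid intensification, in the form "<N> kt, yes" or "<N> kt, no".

V₁: ΔP = 62, V ≈ 6.3 × 62^0.614 ≈ 79.41 kt.
V₂: ΔP = 79, V ≈ 6.3 × 79^0.614 ≈ 92.15 kt.
ΔV over 6 h = 12.74 kt → 24 h equivalent = 12.74 × 24/6 ≈ 50.96 kt.
51 kt ≥ 30 kt ⇒ rapid intensification.

51 kt, yes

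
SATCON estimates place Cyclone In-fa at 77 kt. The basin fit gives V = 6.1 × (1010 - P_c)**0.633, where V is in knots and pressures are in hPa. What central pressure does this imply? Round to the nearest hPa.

955 hPa

ΔP = (V / 6.1)^(1/0.633) = (77/6.1)^1.580.
77/6.1 = 12.623; 12.623^1.580 ≈ 54.90 hPa.
P_c = 1010 − 54.90 = 955.10 ≈ 955 hPa.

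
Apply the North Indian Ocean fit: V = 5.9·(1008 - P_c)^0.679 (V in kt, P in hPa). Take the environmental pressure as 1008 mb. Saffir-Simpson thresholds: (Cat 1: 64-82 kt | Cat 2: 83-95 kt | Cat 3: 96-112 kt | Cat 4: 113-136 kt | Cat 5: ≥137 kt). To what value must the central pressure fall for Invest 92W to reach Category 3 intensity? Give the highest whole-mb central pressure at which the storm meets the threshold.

Category 3 begins at V = 96 kt.
Required ΔP = (96/5.9)^(1/0.679) = 16.271^1.473 ≈ 60.83 mb.
P_c ≤ 1008 − 60.83 = 947.17, so the highest integer P_c is 947 mb.

947 mb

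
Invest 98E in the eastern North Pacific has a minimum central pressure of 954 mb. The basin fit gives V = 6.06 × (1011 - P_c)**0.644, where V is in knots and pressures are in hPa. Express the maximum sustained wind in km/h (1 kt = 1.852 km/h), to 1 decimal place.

151.7 km/h

ΔP = 1011 − 954 = 57 mb.
V ≈ 6.06 × 57^0.644 = 6.06 × 13.514 ≈ 81.895 kt.
81.895 × 1.852 ≈ 151.67 km/h → 151.7 km/h.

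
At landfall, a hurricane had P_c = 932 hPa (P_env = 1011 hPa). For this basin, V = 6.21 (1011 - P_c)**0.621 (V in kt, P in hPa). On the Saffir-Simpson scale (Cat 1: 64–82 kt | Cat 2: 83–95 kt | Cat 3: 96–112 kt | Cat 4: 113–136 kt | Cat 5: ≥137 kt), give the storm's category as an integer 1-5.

2

ΔP = 1011 − 932 = 79 hPa.
V ≈ 6.21 × 79^0.621 = 6.21 × 15.08 ≈ 94 kt.
94 kt falls in the Category 2 band.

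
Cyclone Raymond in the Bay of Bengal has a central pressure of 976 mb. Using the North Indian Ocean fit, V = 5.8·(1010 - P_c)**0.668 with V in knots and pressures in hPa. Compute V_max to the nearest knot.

ΔP = 1010 − 976 = 34 mb.
34^0.668 ≈ 10.545.
V ≈ 5.8 × 10.545 ≈ 61.2 kt.

61 kt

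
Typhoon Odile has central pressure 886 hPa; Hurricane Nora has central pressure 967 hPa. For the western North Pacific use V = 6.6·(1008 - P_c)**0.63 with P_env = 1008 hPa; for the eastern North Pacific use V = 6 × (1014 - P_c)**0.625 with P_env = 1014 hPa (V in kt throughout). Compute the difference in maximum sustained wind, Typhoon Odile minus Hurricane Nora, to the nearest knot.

70 kt

Typhoon Odile: ΔP = 122; V ≈ 6.6 × 122^0.63 ≈ 136.13 kt.
Hurricane Nora: ΔP = 47; V ≈ 6 × 47^0.625 ≈ 66.56 kt.
Difference ≈ 136.13 − 66.56 = 69.57 → 70 kt.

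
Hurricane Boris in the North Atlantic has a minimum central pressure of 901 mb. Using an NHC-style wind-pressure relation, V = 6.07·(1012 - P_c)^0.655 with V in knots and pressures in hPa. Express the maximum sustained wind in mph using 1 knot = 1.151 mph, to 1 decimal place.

152.7 mph

ΔP = 1012 − 901 = 111 mb.
V ≈ 6.07 × 111^0.655 = 6.07 × 21.862 ≈ 132.701 kt.
132.701 × 1.151 ≈ 152.74 mph → 152.7 mph.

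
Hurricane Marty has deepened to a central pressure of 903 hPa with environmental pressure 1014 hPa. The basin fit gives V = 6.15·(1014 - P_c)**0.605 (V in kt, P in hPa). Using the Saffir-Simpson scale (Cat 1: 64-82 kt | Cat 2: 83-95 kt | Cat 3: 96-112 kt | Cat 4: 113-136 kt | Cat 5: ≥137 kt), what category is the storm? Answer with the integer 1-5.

ΔP = 1014 − 903 = 111 hPa.
V ≈ 6.15 × 111^0.605 = 6.15 × 17.28 ≈ 106 kt.
106 kt falls in the Category 3 band.

3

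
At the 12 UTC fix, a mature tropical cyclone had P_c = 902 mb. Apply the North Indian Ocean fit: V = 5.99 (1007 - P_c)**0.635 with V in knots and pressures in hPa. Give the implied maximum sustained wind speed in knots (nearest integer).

115 kt

ΔP = 1007 − 902 = 105 mb.
105^0.635 ≈ 19.207.
V ≈ 5.99 × 19.207 ≈ 115.0 kt.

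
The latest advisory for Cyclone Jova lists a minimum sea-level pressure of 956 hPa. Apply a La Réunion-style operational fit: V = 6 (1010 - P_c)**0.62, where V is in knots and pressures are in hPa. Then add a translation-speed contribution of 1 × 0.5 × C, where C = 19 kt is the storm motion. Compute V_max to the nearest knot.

ΔP = 1010 − 956 = 54 hPa.
54^0.62 ≈ 11.860.
V ≈ 6 × 11.860 ≈ 71.2 kt.
Translation term: 1 × 0.5 × 19 = 9.5 kt.
Corrected V ≈ 80.7 kt → 81 kt.

81 kt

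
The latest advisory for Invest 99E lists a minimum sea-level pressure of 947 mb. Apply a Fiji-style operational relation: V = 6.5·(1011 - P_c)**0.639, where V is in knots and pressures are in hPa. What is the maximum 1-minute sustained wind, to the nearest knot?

ΔP = 1011 − 947 = 64 mb.
64^0.639 ≈ 14.261.
V ≈ 6.5 × 14.261 ≈ 92.7 kt.

93 kt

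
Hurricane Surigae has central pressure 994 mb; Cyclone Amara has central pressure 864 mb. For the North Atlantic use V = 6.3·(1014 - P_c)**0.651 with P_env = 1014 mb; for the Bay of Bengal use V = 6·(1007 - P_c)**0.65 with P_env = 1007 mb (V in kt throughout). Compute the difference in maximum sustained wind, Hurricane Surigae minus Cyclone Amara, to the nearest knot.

-107 kt

Hurricane Surigae: ΔP = 20; V ≈ 6.3 × 20^0.651 ≈ 44.29 kt.
Cyclone Amara: ΔP = 143; V ≈ 6 × 143^0.65 ≈ 151.05 kt.
Difference ≈ 44.29 − 151.05 = -106.76 → -107 kt.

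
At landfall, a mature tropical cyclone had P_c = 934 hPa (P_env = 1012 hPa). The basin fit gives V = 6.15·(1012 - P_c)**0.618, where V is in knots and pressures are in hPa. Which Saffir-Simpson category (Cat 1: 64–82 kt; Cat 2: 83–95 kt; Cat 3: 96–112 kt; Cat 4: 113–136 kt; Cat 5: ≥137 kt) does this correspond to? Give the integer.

ΔP = 1012 − 934 = 78 hPa.
V ≈ 6.15 × 78^0.618 = 6.15 × 14.77 ≈ 91 kt.
91 kt falls in the Category 2 band.

2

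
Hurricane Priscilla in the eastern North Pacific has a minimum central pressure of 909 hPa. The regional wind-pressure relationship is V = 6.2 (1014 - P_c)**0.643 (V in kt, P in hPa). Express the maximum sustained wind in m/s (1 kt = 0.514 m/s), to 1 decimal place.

63.5 m/s

ΔP = 1014 − 909 = 105 hPa.
V ≈ 6.2 × 105^0.643 = 6.2 × 19.935 ≈ 123.599 kt.
123.599 × 0.514 ≈ 63.53 m/s → 63.5 m/s.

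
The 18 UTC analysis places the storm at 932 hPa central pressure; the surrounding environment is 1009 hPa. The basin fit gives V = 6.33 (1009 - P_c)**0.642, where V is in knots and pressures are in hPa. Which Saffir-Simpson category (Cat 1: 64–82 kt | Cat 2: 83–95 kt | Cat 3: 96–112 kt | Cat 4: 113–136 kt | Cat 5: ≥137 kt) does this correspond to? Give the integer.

3

ΔP = 1009 − 932 = 77 hPa.
V ≈ 6.33 × 77^0.642 = 6.33 × 16.26 ≈ 103 kt.
103 kt falls in the Category 3 band.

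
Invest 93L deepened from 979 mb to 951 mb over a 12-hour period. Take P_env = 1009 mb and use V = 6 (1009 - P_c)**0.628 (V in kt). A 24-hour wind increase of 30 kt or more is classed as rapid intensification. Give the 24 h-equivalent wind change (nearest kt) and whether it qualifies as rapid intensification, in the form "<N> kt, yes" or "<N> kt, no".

52 kt, yes

V₁: ΔP = 30, V ≈ 6 × 30^0.628 ≈ 50.79 kt.
V₂: ΔP = 58, V ≈ 6 × 58^0.628 ≈ 76.84 kt.
ΔV over 12 h = 26.05 kt → 24 h equivalent = 26.05 × 24/12 ≈ 52.10 kt.
52 kt ≥ 30 kt ⇒ rapid intensification.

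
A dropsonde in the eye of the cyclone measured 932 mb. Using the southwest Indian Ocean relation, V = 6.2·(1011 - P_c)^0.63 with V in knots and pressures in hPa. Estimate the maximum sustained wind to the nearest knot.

ΔP = 1011 − 932 = 79 mb.
79^0.63 ≈ 15.686.
V ≈ 6.2 × 15.686 ≈ 97.3 kt.

97 kt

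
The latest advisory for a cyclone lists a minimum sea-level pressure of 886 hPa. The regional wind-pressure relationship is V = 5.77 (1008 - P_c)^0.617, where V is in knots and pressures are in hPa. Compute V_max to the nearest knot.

112 kt

ΔP = 1008 − 886 = 122 hPa.
122^0.617 ≈ 19.377.
V ≈ 5.77 × 19.377 ≈ 111.8 kt.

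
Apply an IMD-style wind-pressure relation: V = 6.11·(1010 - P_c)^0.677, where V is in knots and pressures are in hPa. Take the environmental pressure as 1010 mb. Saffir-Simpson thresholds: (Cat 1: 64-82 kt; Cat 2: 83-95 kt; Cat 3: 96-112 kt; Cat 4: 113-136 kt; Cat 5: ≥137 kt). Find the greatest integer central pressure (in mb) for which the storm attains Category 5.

Category 5 begins at V = 137 kt.
Required ΔP = (137/6.11)^(1/0.677) = 22.422^1.477 ≈ 98.88 mb.
P_c ≤ 1010 − 98.88 = 911.12, so the highest integer P_c is 911 mb.

911 mb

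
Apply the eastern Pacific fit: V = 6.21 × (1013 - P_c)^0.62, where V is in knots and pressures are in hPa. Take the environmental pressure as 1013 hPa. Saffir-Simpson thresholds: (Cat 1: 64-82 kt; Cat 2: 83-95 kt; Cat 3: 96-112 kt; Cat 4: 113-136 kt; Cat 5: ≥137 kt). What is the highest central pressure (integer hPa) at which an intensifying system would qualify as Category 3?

930 hPa

Category 3 begins at V = 96 kt.
Required ΔP = (96/6.21)^(1/0.62) = 15.459^1.613 ≈ 82.80 hPa.
P_c ≤ 1013 − 82.80 = 930.20, so the highest integer P_c is 930 hPa.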